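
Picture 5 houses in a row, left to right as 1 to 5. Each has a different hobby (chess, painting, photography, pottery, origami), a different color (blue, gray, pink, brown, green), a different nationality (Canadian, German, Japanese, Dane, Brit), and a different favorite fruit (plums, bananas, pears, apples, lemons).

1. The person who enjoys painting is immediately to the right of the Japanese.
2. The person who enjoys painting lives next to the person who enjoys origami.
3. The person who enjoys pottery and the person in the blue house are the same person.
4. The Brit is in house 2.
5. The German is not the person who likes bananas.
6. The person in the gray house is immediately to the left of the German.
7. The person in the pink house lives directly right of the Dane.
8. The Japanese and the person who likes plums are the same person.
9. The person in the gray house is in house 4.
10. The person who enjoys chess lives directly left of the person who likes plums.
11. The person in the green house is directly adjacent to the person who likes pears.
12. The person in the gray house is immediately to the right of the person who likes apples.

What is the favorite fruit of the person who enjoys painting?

lemons

Clue 4: the Brit is in house 2.
Clue 9 places the person in the gray house in house 4.
The person who likes apples is in house 3 (clue 12).
From clue 6, the German must be in house 5.
Clue 8: the Japanese is in house 4.
Clue 8: the person who likes plums is in house 4.
The person who enjoys chess is in house 3 (clue 10).
That leaves Dane as the nationality for house 1.
That leaves Canadian as the nationality for house 3.
From clue 1, the person who enjoys painting must be in house 5.
From clue 2, the person who enjoys origami must be in house 4.
From clue 7, the person in the pink house must be in house 2.
House 5's favorite fruit must be lemons (nothing else left).
By clue 3, the person who enjoys pottery is in house 1.
Clue 3 places the person in the blue house in house 1.
Clue 11 places the person who likes pears in house 2.
House 2's hobby must be photography (nothing else left).
House 3 color: only green fits.
So house 5 gets brown for color.
The only favorite fruit still possible for house 1 is bananas.
So: house 1 = pottery/blue/Dane/bananas, house 2 = photography/pink/Brit/pears, house 3 = chess/green/Canadian/apples, house 4 = origami/gray/Japanese/plums, house 5 = painting/brown/German/lemons.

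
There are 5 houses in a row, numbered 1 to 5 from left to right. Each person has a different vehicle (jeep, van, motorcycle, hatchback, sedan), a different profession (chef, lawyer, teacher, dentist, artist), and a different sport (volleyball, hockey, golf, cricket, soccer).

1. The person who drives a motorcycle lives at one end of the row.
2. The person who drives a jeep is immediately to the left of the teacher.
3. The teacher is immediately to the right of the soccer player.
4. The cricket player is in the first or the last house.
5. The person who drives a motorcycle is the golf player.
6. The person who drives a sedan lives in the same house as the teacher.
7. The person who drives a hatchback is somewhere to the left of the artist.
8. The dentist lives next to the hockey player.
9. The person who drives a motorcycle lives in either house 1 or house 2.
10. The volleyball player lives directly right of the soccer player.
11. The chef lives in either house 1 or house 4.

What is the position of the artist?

By clue 9, the person who drives a motorcycle is in house 1.
Clue 5: the golf player is in house 1.
That leaves cricket as the sport for house 5.
The only vehicle still possible for house 5 is van.
The person who drives a jeep is narrowed to house 2 or 3; consider each.
Placing it in house 2 leads to a contradiction, so it's in house 3.
From clue 2, the teacher must be in house 4.
Clue 3 places the soccer player in house 3.
The person who drives a sedan is in house 4 (clue 6).
By clue 10, the volleyball player is in house 4.
That leaves hatchback as the vehicle for house 2.
So house 2 gets hockey for sport.
That leaves chef as the profession for house 1.
House 2 profession: only lawyer fits.
The only profession still possible for house 3 is dentist.
The only profession still possible for house 5 is artist.
So: house 1 = motorcycle/chef/golf, house 2 = hatchback/lawyer/hockey, house 3 = jeep/dentist/soccer, house 4 = sedan/teacher/volleyball, house 5 = van/artist/cricket.

5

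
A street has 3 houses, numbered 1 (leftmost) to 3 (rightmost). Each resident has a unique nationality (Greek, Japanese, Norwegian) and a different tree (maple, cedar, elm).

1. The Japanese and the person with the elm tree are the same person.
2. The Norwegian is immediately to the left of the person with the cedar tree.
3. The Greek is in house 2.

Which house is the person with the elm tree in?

Clue 3 places the Greek in house 2.
House 1 nationality: only Norwegian fits.
That leaves Japanese as the nationality for house 3.
From clue 1, the person with the elm tree must be in house 3.
Clue 2: the person with the cedar tree is in house 2.
That leaves maple as the tree for house 1.
So: house 1 = Norwegian/maple, house 2 = Greek/cedar, house 3 = Japanese/elm.

3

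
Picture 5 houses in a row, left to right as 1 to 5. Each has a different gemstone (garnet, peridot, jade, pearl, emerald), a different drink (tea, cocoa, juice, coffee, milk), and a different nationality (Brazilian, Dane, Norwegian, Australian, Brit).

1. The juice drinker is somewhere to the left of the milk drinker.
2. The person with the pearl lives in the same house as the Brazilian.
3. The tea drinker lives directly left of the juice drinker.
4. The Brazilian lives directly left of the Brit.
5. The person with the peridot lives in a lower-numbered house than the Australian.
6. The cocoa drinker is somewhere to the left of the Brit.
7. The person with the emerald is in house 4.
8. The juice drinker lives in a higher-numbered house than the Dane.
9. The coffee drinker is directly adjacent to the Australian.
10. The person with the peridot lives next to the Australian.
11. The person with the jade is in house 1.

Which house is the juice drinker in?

Clue 7 places the person with the emerald in house 4.
By clue 11, the person with the jade is in house 1.
That leaves garnet as the gemstone for house 5.
House 5 nationality: only Norwegian fits.
That leaves Dane as the nationality for house 1.
The only nationality still possible for house 2 is Brazilian.
Clue 2: the person with the pearl is in house 2.
The Brit is in house 3 (clue 4).
That leaves peridot as the gemstone for house 3.
House 4's nationality must be Australian (nothing else left).
The cocoa drinker is narrowed to house 1 or 2; consider each.
Placing it in house 2 leads to a contradiction, so it's in house 1.
So house 2 gets tea for drink.
Clue 3: the juice drinker is in house 3.
House 4 drink: only milk fits.
House 5's drink must be coffee (nothing else left).
So: house 1 = jade/cocoa/Dane, house 2 = pearl/tea/Brazilian, house 3 = peridot/juice/Brit, house 4 = emerald/milk/Australian, house 5 = garnet/coffee/Norwegian.

3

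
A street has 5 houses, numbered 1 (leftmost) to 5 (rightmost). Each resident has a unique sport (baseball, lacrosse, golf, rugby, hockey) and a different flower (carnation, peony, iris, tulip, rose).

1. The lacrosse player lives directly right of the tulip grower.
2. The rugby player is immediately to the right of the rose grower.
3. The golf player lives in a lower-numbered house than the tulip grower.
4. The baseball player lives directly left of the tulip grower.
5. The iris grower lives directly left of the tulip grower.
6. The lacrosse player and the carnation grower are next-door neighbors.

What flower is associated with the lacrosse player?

The baseball player is narrowed to house 1 or 2 or 3; consider each.
Placing it in house 1 and house 3 leads to a contradiction, so it's in house 2.
Clue 4: the tulip grower is in house 3.
Clue 5: the iris grower is in house 2.
Clue 1: the lacrosse player is in house 4.
From clue 2, the rugby player must be in house 5.
The rose grower is in house 4 (clue 2).
Clue 3 places the golf player in house 1.
By clue 6, the carnation grower is in house 5.
That leaves hockey as the sport for house 3.
The only flower still possible for house 1 is peony.
So: house 1 = golf/peony, house 2 = baseball/iris, house 3 = hockey/tulip, house 4 = lacrosse/rose, house 5 = rugby/carnation.

rose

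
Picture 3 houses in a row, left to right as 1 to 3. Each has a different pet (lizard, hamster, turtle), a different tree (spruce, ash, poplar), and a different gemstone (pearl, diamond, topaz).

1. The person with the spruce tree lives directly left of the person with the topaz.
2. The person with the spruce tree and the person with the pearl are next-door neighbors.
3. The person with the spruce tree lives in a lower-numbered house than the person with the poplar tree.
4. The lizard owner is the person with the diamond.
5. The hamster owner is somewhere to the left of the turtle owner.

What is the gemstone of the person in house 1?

pearl

The hamster owner is narrowed to house 1 or 2; consider each.
Placing it in house 2 leads to a contradiction, so it's in house 1.
The only gemstone still possible for house 1 is pearl.
The person with the spruce tree is in house 2 (clue 2).
Clue 3 places the person with the poplar tree in house 3.
So house 1 gets ash for tree.
Clue 1 places the person with the topaz in house 3.
That leaves diamond as the gemstone for house 2.
The lizard owner is in house 2 (clue 4).
The only pet still possible for house 3 is turtle.
So: house 1 = hamster/ash/pearl, house 2 = lizard/spruce/diamond, house 3 = turtle/poplar/topaz.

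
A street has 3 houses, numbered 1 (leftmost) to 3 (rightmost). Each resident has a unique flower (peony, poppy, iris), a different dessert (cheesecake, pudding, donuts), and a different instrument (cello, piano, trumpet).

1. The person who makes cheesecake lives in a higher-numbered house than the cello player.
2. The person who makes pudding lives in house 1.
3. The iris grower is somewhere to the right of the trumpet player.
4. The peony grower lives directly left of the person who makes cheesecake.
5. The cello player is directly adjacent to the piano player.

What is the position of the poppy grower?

1

From clue 2, the person who makes pudding must be in house 1.
The only instrument still possible for house 3 is piano.
By clue 5, the cello player is in house 2.
That leaves trumpet as the instrument for house 1.
By clue 1, the person who makes cheesecake is in house 3.
Clue 4: the peony grower is in house 2.
That leaves poppy as the flower for house 1.
House 3 flower: only iris fits.
House 2's dessert must be donuts (nothing else left).
So: house 1 = poppy/pudding/trumpet, house 2 = peony/donuts/cello, house 3 = iris/cheesecake/piano.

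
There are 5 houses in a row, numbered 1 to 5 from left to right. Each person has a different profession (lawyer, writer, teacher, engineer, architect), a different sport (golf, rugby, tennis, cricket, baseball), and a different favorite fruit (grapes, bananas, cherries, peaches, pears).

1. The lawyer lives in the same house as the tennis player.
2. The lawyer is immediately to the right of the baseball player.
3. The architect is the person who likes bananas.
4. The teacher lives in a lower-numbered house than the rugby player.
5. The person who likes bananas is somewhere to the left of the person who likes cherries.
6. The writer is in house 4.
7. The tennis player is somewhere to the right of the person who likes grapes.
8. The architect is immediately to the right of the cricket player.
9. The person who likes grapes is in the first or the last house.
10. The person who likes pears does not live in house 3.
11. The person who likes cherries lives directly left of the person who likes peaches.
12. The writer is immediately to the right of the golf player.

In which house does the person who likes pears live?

By clue 6, the writer is in house 4.
From clue 9, the person who likes grapes must be in house 1.
Clue 12: the golf player is in house 3.
The architect is narrowed to house 2 or 3; consider each.
Placing it in house 3 leads to a contradiction, so it's in house 2.
Clue 3: the person who likes bananas is in house 2.
By clue 8, the cricket player is in house 1.
So house 4 gets baseball for sport.
That leaves cherries as the favorite fruit for house 3.
By clue 1, the tennis player is in house 5.
From clue 11, the person who likes peaches must be in house 4.
That leaves lawyer as the profession for house 5.
That leaves rugby as the sport for house 2.
House 5 favorite fruit: only pears fits.
The teacher is in house 1 (clue 4).
That leaves engineer as the profession for house 3.
So: house 1 = teacher/cricket/grapes, house 2 = architect/rugby/bananas, house 3 = engineer/golf/cherries, house 4 = writer/baseball/peaches, house 5 = lawyer/tennis/pears.

5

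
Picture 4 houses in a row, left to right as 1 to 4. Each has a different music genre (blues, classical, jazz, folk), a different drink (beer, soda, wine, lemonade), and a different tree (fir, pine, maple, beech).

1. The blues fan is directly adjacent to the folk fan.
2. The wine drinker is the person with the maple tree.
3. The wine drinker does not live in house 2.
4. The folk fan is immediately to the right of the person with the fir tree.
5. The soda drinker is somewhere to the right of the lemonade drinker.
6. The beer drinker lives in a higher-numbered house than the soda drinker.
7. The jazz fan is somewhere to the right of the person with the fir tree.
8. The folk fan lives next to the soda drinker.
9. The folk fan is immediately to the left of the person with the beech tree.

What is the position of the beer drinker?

4

The folk fan is narrowed to house 2 or 3; consider each.
Placing it in house 2 leads to a contradiction, so it's in house 3.
The person with the fir tree is in house 2 (clue 4).
From clue 8, the soda drinker must be in house 2.
Clue 9: the person with the beech tree is in house 4.
House 1 music genre: only classical fits.
The only music genre still possible for house 2 is blues.
So house 4 gets jazz for music genre.
That leaves lemonade as the drink for house 1.
Clue 2: the wine drinker is in house 3.
Clue 2 places the person with the maple tree in house 3.
So house 4 gets beer for drink.
That leaves pine as the tree for house 1.
So: house 1 = classical/lemonade/pine, house 2 = blues/soda/fir, house 3 = folk/wine/maple, house 4 = jazz/beer/beech.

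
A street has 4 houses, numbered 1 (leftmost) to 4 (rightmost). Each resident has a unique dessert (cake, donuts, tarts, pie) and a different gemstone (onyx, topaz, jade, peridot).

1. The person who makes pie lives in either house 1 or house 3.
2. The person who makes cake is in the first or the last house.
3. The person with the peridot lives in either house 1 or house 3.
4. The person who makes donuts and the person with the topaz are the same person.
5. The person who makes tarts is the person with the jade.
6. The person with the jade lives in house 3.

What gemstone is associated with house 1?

By clue 6, the person with the jade is in house 3.
That leaves peridot as the gemstone for house 1.
Clue 5 places the person who makes tarts in house 3.
So house 1 gets pie for dessert.
So house 2 gets donuts for dessert.
That leaves cake as the dessert for house 4.
Clue 4 places the person with the topaz in house 2.
House 4's gemstone must be onyx (nothing else left).
So: house 1 = pie/peridot, house 2 = donuts/topaz, house 3 = tarts/jade, house 4 = cake/onyx.

peridot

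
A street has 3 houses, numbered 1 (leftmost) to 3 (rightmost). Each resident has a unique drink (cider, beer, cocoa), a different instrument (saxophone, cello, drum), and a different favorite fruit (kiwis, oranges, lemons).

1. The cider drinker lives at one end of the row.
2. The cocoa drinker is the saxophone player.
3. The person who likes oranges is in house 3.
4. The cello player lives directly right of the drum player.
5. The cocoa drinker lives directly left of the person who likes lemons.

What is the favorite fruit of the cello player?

The person who likes oranges is in house 3 (clue 3).
So house 1 gets kiwis for favorite fruit.
So house 2 gets lemons for favorite fruit.
From clue 5, the cocoa drinker must be in house 1.
House 2 drink: only beer fits.
That leaves cider as the drink for house 3.
That leaves cello as the instrument for house 3.
Clue 2 places the saxophone player in house 1.
By clue 4, the drum player is in house 2.
So: house 1 = cocoa/saxophone/kiwis, house 2 = beer/drum/lemons, house 3 = cider/cello/oranges.

oranges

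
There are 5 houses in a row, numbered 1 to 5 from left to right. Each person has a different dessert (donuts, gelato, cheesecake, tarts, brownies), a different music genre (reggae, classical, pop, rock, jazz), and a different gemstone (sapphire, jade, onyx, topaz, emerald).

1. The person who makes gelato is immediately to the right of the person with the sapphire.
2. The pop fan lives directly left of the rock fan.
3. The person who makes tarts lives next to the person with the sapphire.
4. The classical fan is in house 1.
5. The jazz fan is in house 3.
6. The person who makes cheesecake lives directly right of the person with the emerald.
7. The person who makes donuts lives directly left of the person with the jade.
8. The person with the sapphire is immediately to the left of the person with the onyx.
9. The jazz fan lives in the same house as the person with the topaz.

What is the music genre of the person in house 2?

reggae

Clue 4 places the classical fan in house 1.
Clue 5 places the jazz fan in house 3.
The person with the topaz is in house 3 (clue 9).
The pop fan is in house 4 (clue 2).
The rock fan is in house 5 (clue 2).
That leaves reggae as the music genre for house 2.
The person who makes gelato is narrowed to house 2 or 5; consider each.
Placing it in house 2 leads to a contradiction, so it's in house 5.
Clue 1: the person with the sapphire is in house 4.
From clue 8, the person with the onyx must be in house 5.
So house 3 gets tarts for dessert.
So house 1 gets emerald for gemstone.
The only gemstone still possible for house 2 is jade.
The person who makes donuts is in house 1 (clue 7).
That leaves cheesecake as the dessert for house 2.
So house 4 gets brownies for dessert.
So: house 1 = donuts/classical/emerald, house 2 = cheesecake/reggae/jade, house 3 = tarts/jazz/topaz, house 4 = brownies/pop/sapphire, house 5 = gelato/rock/onyx.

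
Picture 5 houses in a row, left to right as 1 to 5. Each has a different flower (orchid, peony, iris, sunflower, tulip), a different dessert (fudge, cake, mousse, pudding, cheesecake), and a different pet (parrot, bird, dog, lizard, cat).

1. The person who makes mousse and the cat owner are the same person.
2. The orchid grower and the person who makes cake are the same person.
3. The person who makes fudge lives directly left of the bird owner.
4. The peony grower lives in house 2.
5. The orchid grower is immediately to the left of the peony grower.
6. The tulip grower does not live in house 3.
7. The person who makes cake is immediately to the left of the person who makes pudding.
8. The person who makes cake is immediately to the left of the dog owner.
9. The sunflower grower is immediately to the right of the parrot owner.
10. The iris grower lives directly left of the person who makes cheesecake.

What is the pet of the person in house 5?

By clue 4, the peony grower is in house 2.
Clue 5 places the orchid grower in house 1.
The person who makes cake is in house 1 (clue 2).
The person who makes pudding is in house 2 (clue 7).
By clue 8, the dog owner is in house 2.
House 3 flower: only iris fits.
So house 1 gets lizard for pet.
By clue 10, the person who makes cheesecake is in house 4.
So house 5 gets mousse for dessert.
By clue 1, the cat owner is in house 5.
Clue 3: the bird owner is in house 4.
The only dessert still possible for house 3 is fudge.
House 3's pet must be parrot (nothing else left).
From clue 9, the sunflower grower must be in house 4.
House 5's flower must be tulip (nothing else left).
So: house 1 = orchid/cake/lizard, house 2 = peony/pudding/dog, house 3 = iris/fudge/parrot, house 4 = sunflower/cheesecake/bird, house 5 = tulip/mousse/cat.

cat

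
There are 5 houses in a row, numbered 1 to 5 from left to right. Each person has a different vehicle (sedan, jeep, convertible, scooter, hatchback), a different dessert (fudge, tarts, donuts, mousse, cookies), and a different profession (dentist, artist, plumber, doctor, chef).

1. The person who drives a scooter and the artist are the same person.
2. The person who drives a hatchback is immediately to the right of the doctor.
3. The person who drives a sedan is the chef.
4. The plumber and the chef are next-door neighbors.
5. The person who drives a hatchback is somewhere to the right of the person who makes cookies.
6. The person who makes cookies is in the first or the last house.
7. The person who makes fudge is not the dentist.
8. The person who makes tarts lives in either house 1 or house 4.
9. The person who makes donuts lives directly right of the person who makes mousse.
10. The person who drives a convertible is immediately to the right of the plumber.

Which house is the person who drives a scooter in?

From clue 6, the person who makes cookies must be in house 1.
House 4's dessert must be tarts (nothing else left).
The person who makes donuts is in house 3 (clue 9).
By clue 9, the person who makes mousse is in house 2.
The only dessert still possible for house 5 is fudge.
The person who drives a convertible is narrowed to house 2 or 3 or 4 or 5; consider each.
Placing it in house 2 and house 4 and house 5 leads to a contradiction, so it's in house 3.
The plumber is in house 2 (clue 10).
The chef is in house 1 (clue 4).
House 5 profession: only artist fits.
Clue 1 places the person who drives a scooter in house 5.
By clue 3, the person who drives a sedan is in house 1.
That leaves jeep as the vehicle for house 2.
House 4 vehicle: only hatchback fits.
The doctor is in house 3 (clue 2).
The only profession still possible for house 4 is dentist.
So: house 1 = sedan/cookies/chef, house 2 = jeep/mousse/plumber, house 3 = convertible/donuts/doctor, house 4 = hatchback/tarts/dentist, house 5 = scooter/fudge/artist.

5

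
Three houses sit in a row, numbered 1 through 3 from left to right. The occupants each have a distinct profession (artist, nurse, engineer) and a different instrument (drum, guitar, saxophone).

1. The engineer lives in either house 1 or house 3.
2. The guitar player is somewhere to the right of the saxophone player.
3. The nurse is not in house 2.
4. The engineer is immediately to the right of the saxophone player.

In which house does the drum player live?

1

The engineer is in house 3 (clue 4).
The saxophone player is in house 2 (clue 4).
House 2 profession: only artist fits.
So house 1 gets drum for instrument.
So house 3 gets guitar for instrument.
The only profession still possible for house 1 is nurse.
So: house 1 = nurse/drum, house 2 = artist/saxophone, house 3 = engineer/guitar.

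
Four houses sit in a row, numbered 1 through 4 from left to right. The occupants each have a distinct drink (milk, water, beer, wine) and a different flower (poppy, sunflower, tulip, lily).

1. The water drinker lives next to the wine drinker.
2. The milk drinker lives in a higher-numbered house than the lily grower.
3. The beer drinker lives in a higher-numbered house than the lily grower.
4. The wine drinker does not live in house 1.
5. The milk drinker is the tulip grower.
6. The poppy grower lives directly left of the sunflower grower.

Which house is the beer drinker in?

3

That leaves water as the drink for house 1.
Clue 1: the wine drinker is in house 2.
The beer drinker is narrowed to house 3 or 4; consider each.
Placing it in house 4 leads to a contradiction, so it's in house 3.
House 4's drink must be milk (nothing else left).
By clue 5, the tulip grower is in house 4.
That leaves sunflower as the flower for house 3.
From clue 6, the poppy grower must be in house 2.
House 1's flower must be lily (nothing else left).
So: house 1 = water/lily, house 2 = wine/poppy, house 3 = beer/sunflower, house 4 = milk/tulip.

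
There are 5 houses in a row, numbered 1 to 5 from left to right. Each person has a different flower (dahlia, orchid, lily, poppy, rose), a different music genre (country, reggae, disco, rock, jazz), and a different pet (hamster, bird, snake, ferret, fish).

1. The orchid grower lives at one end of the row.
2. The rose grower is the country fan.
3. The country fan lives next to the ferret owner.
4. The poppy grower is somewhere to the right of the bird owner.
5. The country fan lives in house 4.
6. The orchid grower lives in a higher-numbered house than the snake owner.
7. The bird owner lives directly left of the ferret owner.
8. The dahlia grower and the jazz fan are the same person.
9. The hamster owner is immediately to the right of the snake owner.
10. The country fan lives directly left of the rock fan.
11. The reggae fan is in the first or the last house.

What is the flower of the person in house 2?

dahlia

From clue 5, the country fan must be in house 4.
Clue 6: the orchid grower is in house 5.
From clue 10, the rock fan must be in house 5.
Clue 2: the rose grower is in house 4.
By clue 7, the bird owner is in house 2.
The ferret owner is in house 3 (clue 7).
House 1's music genre must be reggae (nothing else left).
From clue 4, the poppy grower must be in house 3.
The hamster owner is in house 5 (clue 9).
By clue 9, the snake owner is in house 4.
That leaves lily as the flower for house 1.
The only flower still possible for house 2 is dahlia.
The only pet still possible for house 1 is fish.
Clue 8 places the jazz fan in house 2.
That leaves disco as the music genre for house 3.
So: house 1 = lily/reggae/fish, house 2 = dahlia/jazz/bird, house 3 = poppy/disco/ferret, house 4 = rose/country/snake, house 5 = orchid/rock/hamster.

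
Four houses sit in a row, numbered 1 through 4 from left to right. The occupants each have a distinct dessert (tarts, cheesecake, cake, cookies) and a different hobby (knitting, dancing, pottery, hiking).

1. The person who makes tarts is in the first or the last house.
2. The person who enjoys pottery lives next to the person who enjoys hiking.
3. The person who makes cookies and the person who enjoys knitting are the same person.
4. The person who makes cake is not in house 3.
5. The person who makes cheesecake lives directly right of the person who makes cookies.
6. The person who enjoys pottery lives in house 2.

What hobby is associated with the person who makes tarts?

Clue 6: the person who enjoys pottery is in house 2.
House 3 dessert: only cookies fits.
That leaves dancing as the hobby for house 4.
From clue 3, the person who enjoys knitting must be in house 3.
Clue 5 places the person who makes cheesecake in house 4.
House 2's dessert must be cake (nothing else left).
That leaves hiking as the hobby for house 1.
So house 1 gets tarts for dessert.
So: house 1 = tarts/hiking, house 2 = cake/pottery, house 3 = cookies/knitting, house 4 = cheesecake/dancing.

hiking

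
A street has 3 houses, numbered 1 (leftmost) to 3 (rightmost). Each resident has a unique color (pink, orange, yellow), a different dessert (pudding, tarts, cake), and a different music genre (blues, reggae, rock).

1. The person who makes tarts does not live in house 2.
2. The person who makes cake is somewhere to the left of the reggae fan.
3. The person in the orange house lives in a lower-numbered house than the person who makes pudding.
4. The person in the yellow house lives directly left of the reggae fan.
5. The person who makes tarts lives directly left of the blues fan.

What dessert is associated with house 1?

tarts

The person who makes tarts is in house 1 (clue 5).
Clue 5: the blues fan is in house 2.
The only color still possible for house 3 is pink.
The only dessert still possible for house 2 is cake.
The only dessert still possible for house 3 is pudding.
The only music genre still possible for house 1 is rock.
So house 3 gets reggae for music genre.
From clue 4, the person in the yellow house must be in house 2.
That leaves orange as the color for house 1.
So: house 1 = orange/tarts/rock, house 2 = yellow/cake/blues, house 3 = pink/pudding/reggae.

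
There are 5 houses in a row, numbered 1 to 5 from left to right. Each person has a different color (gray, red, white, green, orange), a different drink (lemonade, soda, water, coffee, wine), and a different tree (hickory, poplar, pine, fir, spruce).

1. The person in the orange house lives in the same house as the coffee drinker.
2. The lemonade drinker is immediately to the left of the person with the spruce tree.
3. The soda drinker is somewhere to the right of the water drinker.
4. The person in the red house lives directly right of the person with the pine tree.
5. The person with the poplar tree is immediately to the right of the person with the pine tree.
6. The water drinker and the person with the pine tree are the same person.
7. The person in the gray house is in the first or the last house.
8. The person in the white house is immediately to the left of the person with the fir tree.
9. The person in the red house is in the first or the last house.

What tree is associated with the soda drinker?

From clue 9, the person in the red house must be in house 5.
Clue 4 places the person with the pine tree in house 4.
Clue 5 places the person with the poplar tree in house 5.
From clue 6, the water drinker must be in house 4.
That leaves gray as the color for house 1.
So house 1 gets hickory for tree.
From clue 3, the soda drinker must be in house 5.
Clue 8: the person in the white house is in house 2.
Clue 8 places the person with the fir tree in house 3.
That leaves orange as the color for house 3.
So house 4 gets green for color.
House 2's tree must be spruce (nothing else left).
By clue 1, the coffee drinker is in house 3.
Clue 2: the lemonade drinker is in house 1.
House 2's drink must be wine (nothing else left).
So: house 1 = gray/lemonade/hickory, house 2 = white/wine/spruce, house 3 = orange/coffee/fir, house 4 = green/water/pine, house 5 = red/soda/poplar.

poplar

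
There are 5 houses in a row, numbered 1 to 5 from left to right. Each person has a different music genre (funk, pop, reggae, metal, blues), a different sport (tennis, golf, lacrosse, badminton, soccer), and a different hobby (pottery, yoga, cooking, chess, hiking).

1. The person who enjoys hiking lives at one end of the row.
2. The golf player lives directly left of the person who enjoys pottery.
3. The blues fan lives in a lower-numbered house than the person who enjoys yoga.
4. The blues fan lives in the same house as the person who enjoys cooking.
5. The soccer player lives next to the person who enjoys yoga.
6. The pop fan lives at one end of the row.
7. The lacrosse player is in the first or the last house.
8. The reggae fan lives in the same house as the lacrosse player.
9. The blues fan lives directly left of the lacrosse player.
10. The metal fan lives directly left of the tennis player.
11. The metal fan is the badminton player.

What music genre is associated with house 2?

By clue 9, the blues fan is in house 4.
Clue 9 places the lacrosse player in house 5.
From clue 3, the person who enjoys yoga must be in house 5.
Clue 4: the person who enjoys cooking is in house 4.
Clue 5 places the soccer player in house 4.
From clue 8, the reggae fan must be in house 5.
House 1's hobby must be hiking (nothing else left).
So house 1 gets pop for music genre.
So house 2 gets metal for music genre.
House 3 music genre: only funk fits.
House 3 sport: only tennis fits.
Clue 11 places the badminton player in house 2.
House 1's sport must be golf (nothing else left).
The person who enjoys pottery is in house 2 (clue 2).
So house 3 gets chess for hobby.
So: house 1 = pop/golf/hiking, house 2 = metal/badminton/pottery, house 3 = funk/tennis/chess, house 4 = blues/soccer/cooking, house 5 = reggae/lacrosse/yoga.

metal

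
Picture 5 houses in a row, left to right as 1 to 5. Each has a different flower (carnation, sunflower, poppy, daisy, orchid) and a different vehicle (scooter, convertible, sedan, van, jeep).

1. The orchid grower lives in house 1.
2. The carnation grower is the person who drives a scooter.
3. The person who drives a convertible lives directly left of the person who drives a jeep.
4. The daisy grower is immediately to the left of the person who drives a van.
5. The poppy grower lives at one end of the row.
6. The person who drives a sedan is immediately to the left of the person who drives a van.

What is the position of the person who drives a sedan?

4

Clue 1 places the orchid grower in house 1.
House 5 flower: only poppy fits.
House 1's vehicle must be convertible (nothing else left).
Clue 3: the person who drives a jeep is in house 2.
The only vehicle still possible for house 5 is van.
Clue 4 places the daisy grower in house 4.
Clue 6: the person who drives a sedan is in house 4.
That leaves sunflower as the flower for house 2.
House 3's flower must be carnation (nothing else left).
House 3 vehicle: only scooter fits.
So: house 1 = orchid/convertible, house 2 = sunflower/jeep, house 3 = carnation/scooter, house 4 = daisy/sedan, house 5 = poppy/van.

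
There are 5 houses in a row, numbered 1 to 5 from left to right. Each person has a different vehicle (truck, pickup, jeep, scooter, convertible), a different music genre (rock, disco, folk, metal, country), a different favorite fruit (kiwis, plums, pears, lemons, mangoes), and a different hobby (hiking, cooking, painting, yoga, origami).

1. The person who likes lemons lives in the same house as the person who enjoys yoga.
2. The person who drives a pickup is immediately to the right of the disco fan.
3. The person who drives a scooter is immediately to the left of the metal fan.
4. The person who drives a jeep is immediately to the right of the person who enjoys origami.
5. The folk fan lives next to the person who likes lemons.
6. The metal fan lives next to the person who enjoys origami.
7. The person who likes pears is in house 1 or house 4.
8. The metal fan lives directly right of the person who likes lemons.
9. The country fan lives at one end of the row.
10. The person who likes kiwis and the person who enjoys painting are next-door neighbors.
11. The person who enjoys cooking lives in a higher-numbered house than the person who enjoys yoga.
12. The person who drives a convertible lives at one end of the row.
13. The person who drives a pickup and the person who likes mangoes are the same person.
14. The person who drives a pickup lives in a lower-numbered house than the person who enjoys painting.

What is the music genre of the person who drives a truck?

The person who drives a convertible is narrowed to house 1 or 5; consider each.
Placing it in house 5 leads to a contradiction, so it's in house 1.
House 1 hobby: only hiking fits.
The country fan is narrowed to house 1 or 5; consider each.
Placing it in house 1 leads to a contradiction, so it's in house 5.
The person who drives a scooter is narrowed to house 2 or 3; consider each.
Placing it in house 3 leads to a contradiction, so it's in house 2.
From clue 3, the metal fan must be in house 3.
From clue 8, the person who likes lemons must be in house 2.
By clue 1, the person who enjoys yoga is in house 2.
By clue 2, the person who drives a pickup is in house 3.
From clue 2, the disco fan must be in house 2.
By clue 5, the folk fan is in house 1.
From clue 13, the person who likes mangoes must be in house 3.
House 4's vehicle must be truck (nothing else left).
The only vehicle still possible for house 5 is jeep.
That leaves rock as the music genre for house 4.
House 3's hobby must be cooking (nothing else left).
House 4 hobby: only origami fits.
The only hobby still possible for house 5 is painting.
Clue 10 places the person who likes kiwis in house 4.
The only favorite fruit still possible for house 1 is pears.
House 5's favorite fruit must be plums (nothing else left).
So: house 1 = convertible/folk/pears/hiking, house 2 = scooter/disco/lemons/yoga, house 3 = pickup/metal/mangoes/cooking, house 4 = truck/rock/kiwis/origami, house 5 = jeep/country/plums/painting.

rock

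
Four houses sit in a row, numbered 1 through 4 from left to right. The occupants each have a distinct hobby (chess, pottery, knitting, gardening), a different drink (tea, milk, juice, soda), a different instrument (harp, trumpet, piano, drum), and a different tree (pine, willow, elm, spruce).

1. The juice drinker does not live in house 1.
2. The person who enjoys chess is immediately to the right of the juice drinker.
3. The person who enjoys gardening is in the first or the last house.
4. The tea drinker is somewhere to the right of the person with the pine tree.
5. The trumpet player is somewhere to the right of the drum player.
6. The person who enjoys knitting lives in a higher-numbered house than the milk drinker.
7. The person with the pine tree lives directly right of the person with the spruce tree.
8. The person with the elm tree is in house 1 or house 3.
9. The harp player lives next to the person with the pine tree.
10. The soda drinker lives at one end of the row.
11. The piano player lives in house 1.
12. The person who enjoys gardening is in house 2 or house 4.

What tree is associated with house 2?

pine

From clue 11, the piano player must be in house 1.
By clue 12, the person who enjoys gardening is in house 4.
So house 1 gets pottery for hobby.
That leaves knitting as the hobby for house 2.
That leaves chess as the hobby for house 3.
House 4's tree must be willow (nothing else left).
The juice drinker is in house 2 (clue 2).
From clue 6, the milk drinker must be in house 1.
So house 3 gets tea for drink.
House 4 drink: only soda fits.
By clue 4, the person with the pine tree is in house 2.
The person with the spruce tree is in house 1 (clue 7).
Clue 9: the harp player is in house 3.
So house 2 gets drum for instrument.
House 4 instrument: only trumpet fits.
So house 3 gets elm for tree.
So: house 1 = pottery/milk/piano/spruce, house 2 = knitting/juice/drum/pine, house 3 = chess/tea/harp/elm, house 4 = gardening/soda/trumpet/willow.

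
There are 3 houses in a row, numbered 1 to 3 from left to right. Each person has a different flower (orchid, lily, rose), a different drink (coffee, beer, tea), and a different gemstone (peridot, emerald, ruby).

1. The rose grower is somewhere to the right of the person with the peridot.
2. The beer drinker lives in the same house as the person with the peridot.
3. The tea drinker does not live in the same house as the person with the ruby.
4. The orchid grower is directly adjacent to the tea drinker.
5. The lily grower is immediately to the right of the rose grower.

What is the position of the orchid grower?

1

From clue 5, the lily grower must be in house 3.
Clue 5: the rose grower is in house 2.
House 1 flower: only orchid fits.
The person with the peridot is in house 1 (clue 1).
Clue 2: the beer drinker is in house 1.
From clue 4, the tea drinker must be in house 2.
House 3 drink: only coffee fits.
The person with the ruby is in house 3 (clue 3).
House 2's gemstone must be emerald (nothing else left).
So: house 1 = orchid/beer/peridot, house 2 = rose/tea/emerald, house 3 = lily/coffee/ruby.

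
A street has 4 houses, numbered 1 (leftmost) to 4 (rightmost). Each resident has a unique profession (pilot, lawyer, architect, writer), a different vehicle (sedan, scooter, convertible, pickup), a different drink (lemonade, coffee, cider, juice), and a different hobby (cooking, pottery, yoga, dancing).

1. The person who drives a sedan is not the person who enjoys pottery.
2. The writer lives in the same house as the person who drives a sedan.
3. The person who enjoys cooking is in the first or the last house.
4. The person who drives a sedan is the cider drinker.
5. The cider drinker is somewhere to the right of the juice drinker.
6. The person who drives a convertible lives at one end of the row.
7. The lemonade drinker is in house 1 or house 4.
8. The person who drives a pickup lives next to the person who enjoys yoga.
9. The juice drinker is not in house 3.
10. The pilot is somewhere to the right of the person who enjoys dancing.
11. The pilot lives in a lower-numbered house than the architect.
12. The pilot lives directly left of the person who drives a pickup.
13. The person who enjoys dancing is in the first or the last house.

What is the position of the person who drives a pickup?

3

From clue 13, the person who enjoys dancing must be in house 1.
House 4 hobby: only cooking fits.
That leaves lawyer as the profession for house 1.
The architect is narrowed to house 3 or 4; consider each.
Placing it in house 4 leads to a contradiction, so it's in house 3.
The pilot is in house 2 (clue 11).
From clue 12, the person who drives a pickup must be in house 3.
So house 4 gets writer for profession.
Clue 2: the person who drives a sedan is in house 4.
Clue 4: the cider drinker is in house 4.
Clue 8 places the person who enjoys yoga in house 2.
House 1's vehicle must be convertible (nothing else left).
So house 2 gets scooter for vehicle.
The only drink still possible for house 3 is coffee.
The only hobby still possible for house 3 is pottery.
That leaves lemonade as the drink for house 1.
House 2 drink: only juice fits.
So: house 1 = lawyer/convertible/lemonade/dancing, house 2 = pilot/scooter/juice/yoga, house 3 = architect/pickup/coffee/pottery, house 4 = writer/sedan/cider/cooking.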